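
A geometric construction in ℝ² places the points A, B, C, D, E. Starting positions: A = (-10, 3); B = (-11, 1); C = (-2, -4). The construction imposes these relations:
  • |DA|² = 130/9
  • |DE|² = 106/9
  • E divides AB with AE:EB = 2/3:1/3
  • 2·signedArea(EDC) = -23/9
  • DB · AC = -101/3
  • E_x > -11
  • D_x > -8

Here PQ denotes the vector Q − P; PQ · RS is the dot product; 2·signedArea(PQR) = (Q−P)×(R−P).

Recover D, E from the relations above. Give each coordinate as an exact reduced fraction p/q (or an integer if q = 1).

D = (-23/3, 0)
E = (-32/3, 5/3)

1. E_x = -32/3  [E divides AB with AE:EB = 2/3:1/3]
2. E_y = 5/3  [E divides AB with AE:EB = 2/3:1/3]
   → E = (-32/3, 5/3)
3. D_x = -23/3  [DB · AC = -101/3 ∩ 2·signedArea(EDC) = -23/9]
4. D_y = 0  [DB · AC = -101/3 ∩ 2·signedArea(EDC) = -23/9]
   → D = (-23/3, 0)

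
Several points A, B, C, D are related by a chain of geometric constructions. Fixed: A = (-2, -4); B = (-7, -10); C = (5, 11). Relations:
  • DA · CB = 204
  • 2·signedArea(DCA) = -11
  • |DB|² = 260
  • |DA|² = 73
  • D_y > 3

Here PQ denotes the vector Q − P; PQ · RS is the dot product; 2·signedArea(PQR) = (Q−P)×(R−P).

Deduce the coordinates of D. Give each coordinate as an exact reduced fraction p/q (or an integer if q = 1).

1. D_x = 1  [2·signedArea(DCA) = -11 ∩ DA · CB = 204]
2. D_y = 4  [2·signedArea(DCA) = -11 ∩ DA · CB = 204]
   → D = (1, 4)

D = (1, 4)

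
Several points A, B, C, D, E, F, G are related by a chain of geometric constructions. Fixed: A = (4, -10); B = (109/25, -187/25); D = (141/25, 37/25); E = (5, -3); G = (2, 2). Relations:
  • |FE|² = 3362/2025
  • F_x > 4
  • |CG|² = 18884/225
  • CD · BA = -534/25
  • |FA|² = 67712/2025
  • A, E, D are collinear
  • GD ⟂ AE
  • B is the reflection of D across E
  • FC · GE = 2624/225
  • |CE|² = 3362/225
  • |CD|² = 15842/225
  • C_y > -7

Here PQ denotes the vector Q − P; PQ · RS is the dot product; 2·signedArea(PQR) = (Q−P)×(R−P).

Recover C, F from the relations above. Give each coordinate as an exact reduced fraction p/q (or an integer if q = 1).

C = (334/75, -512/75)
F = (1084/225, -962/225)

1. C_x = 334/75  [line 9/25·x + 63/25·y + 78/5 = 0 ∩ |CD|² = 15842/225]
2. C_y = -512/75  [line 9/25·x + 63/25·y + 78/5 = 0 ∩ |CD|² = 15842/225]
   → C = (334/75, -512/75)
3. F_x = 1084/225  [line -3·x + 5·y + 8062/225 = 0 ∩ |FA|² = 67712/2025]
4. F_y = -962/225  [line -3·x + 5·y + 8062/225 = 0 ∩ |FA|² = 67712/2025]
   → F = (1084/225, -962/225)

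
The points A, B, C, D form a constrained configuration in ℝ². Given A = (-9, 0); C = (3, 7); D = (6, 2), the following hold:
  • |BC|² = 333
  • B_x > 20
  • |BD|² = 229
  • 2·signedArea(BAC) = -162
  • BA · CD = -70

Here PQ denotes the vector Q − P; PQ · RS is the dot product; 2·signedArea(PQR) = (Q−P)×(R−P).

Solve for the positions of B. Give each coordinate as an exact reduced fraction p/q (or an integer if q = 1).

1. B_x = 21  [BA · CD = -70 ∩ 2·signedArea(BAC) = -162]
2. B_y = 4  [BA · CD = -70 ∩ 2·signedArea(BAC) = -162]
   → B = (21, 4)

B = (21, 4)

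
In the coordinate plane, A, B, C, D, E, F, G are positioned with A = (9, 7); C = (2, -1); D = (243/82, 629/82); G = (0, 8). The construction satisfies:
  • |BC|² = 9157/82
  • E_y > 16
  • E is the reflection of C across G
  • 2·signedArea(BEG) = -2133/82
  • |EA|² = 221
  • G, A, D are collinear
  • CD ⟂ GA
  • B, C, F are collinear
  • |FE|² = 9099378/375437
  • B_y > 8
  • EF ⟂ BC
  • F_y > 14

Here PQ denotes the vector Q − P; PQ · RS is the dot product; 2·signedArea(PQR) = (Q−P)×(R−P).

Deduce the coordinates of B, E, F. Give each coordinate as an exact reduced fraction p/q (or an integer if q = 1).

1. E_x = -2  [E is the reflection of C across G]
2. E_y = 17  [E is the reflection of C across G]
   → E = (-2, 17)
3. B_x = -243/82  [line 9·x + 2·y + 821/82 = 0 ∩ |BC|² = 9157/82]
4. B_y = 683/82  [line 9·x + 2·y + 821/82 = 0 ∩ |BC|² = 9157/82]
   → B = (-243/82, 683/82)
5. F_x = -2382619/375437  [B, C, F are collinear ∩ EF ⟂ BC]
6. F_y = 5514298/375437  [B, C, F are collinear ∩ EF ⟂ BC]
   → F = (-2382619/375437, 5514298/375437)

B = (-243/82, 683/82)
E = (-2, 17)
F = (-2382619/375437, 5514298/375437)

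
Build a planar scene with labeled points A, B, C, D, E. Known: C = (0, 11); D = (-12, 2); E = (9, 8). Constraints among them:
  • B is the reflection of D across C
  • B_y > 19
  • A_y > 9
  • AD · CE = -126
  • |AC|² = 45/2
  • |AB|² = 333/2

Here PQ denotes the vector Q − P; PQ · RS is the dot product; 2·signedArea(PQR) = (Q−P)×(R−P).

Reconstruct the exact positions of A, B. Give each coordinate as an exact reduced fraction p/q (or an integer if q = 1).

1. A_x = 9/2  [line -9·x + 3·y + 12 = 0 ∩ |AC|² = 45/2]
2. A_y = 19/2  [line -9·x + 3·y + 12 = 0 ∩ |AC|² = 45/2]
   → A = (9/2, 19/2)
3. B_x = 12  [B is the reflection of D across C]
4. B_y = 20  [B is the reflection of D across C]
   → B = (12, 20)

A = (9/2, 19/2)
B = (12, 20)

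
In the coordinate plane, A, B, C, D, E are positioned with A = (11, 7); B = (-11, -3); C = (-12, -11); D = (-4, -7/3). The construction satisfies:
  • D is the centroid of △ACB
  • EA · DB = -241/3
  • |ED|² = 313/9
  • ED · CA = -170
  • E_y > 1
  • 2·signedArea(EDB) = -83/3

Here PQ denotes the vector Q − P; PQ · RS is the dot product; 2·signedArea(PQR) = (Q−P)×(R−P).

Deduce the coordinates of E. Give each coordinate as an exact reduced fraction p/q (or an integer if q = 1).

E = (0, 2)

1. E_x = 0  [2·signedArea(EDB) = -83/3 ∩ ED · CA = -170]
2. E_y = 2  [2·signedArea(EDB) = -83/3 ∩ ED · CA = -170]
   → E = (0, 2)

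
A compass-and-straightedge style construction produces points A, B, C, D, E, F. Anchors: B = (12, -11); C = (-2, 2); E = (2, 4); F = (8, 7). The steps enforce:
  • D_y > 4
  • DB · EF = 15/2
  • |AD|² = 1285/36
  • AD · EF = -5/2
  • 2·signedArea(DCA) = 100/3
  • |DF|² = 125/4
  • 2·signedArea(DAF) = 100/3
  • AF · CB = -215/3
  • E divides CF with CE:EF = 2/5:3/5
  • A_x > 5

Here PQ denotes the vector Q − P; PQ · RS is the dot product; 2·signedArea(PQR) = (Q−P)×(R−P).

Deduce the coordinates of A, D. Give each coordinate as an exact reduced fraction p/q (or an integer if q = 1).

A = (6, -2/3)
D = (3, 9/2)

1. D_x = 3  [line -6·x + -3·y + 63/2 = 0 ∩ |DF|² = 125/4]
2. D_y = 9/2  [line -6·x + -3·y + 63/2 = 0 ∩ |DF|² = 125/4]
   → D = (3, 9/2)
3. A_x = 6  [AD · EF = -5/2 ∩ 2·signedArea(DCA) = 100/3]
4. A_y = -2/3  [AD · EF = -5/2 ∩ 2·signedArea(DCA) = 100/3]
   → A = (6, -2/3)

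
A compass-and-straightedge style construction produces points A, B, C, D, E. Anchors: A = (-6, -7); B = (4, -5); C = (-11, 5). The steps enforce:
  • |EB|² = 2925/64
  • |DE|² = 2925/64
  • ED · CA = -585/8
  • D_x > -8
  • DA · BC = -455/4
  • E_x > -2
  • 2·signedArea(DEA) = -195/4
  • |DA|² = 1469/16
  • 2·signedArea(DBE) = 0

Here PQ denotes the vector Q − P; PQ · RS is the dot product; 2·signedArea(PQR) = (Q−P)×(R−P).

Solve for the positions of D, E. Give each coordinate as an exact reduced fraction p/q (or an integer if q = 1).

1. D_x = -29/4  [line 15·x + -10·y + 535/4 = 0 ∩ |DA|² = 1469/16]
2. D_y = 5/2  [line 15·x + -10·y + 535/4 = 0 ∩ |DA|² = 1469/16]
   → D = (-29/4, 5/2)
3. E_x = -13/8  [2·signedArea(DBE) = 0 ∩ ED · CA = -585/8]
4. E_y = -5/4  [2·signedArea(DBE) = 0 ∩ ED · CA = -585/8]
   → E = (-13/8, -5/4)

D = (-29/4, 5/2)
E = (-13/8, -5/4)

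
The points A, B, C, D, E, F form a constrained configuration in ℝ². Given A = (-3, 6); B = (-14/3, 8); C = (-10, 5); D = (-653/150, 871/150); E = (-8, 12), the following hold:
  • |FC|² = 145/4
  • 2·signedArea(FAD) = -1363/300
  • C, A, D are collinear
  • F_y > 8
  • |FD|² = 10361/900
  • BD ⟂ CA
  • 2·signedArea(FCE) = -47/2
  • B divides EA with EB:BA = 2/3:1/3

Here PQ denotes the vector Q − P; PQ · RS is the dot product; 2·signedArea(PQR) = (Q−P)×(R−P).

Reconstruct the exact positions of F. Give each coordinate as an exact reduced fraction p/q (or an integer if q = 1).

F = (-11/2, 9)

1. F_x = -11/2  [2·signedArea(FCE) = -47/2 ∩ 2·signedArea(FAD) = -1363/300]
2. F_y = 9  [2·signedArea(FCE) = -47/2 ∩ 2·signedArea(FAD) = -1363/300]
   → F = (-11/2, 9)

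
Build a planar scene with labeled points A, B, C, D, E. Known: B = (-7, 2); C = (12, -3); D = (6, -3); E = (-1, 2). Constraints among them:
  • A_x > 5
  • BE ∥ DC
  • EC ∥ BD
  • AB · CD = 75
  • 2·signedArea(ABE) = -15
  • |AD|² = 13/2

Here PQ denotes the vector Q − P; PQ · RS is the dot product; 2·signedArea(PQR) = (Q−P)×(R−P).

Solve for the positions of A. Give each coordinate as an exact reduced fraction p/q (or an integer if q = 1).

A = (11/2, -1/2)

1. A_x = 11/2  [2·signedArea(ABE) = -15 ∩ AB · CD = 75]
2. A_y = -1/2  [2·signedArea(ABE) = -15 ∩ AB · CD = 75]
   → A = (11/2, -1/2)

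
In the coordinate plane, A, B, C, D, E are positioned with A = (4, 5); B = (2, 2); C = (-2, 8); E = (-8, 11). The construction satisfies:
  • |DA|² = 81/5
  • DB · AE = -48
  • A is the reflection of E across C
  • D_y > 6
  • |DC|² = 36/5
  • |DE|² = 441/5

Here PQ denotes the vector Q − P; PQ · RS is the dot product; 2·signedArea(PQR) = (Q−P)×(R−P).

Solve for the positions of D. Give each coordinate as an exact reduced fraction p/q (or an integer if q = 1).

1. D_x = 2/5  [line 12·x + -6·y + 36 = 0 ∩ |DE|² = 441/5]
2. D_y = 34/5  [line 12·x + -6·y + 36 = 0 ∩ |DE|² = 441/5]
   → D = (2/5, 34/5)

D = (2/5, 34/5)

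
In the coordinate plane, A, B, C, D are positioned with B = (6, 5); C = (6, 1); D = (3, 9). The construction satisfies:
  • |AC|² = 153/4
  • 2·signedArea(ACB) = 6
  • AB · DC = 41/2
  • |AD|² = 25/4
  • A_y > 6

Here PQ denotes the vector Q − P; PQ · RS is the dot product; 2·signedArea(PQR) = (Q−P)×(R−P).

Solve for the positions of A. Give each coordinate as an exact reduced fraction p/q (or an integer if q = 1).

1. A_x = 9/2  [AB · DC = 41/2 ∩ 2·signedArea(ACB) = 6]
2. A_y = 7  [AB · DC = 41/2 ∩ 2·signedArea(ACB) = 6]
   → A = (9/2, 7)

A = (9/2, 7)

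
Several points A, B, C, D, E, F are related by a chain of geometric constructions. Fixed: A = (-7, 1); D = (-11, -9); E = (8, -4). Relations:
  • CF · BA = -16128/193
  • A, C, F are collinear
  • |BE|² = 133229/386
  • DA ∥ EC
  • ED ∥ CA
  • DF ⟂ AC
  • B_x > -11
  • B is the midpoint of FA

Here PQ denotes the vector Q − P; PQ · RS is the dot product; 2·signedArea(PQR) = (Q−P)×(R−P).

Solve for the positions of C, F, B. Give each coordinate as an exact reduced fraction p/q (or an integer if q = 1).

1. C_x = 12  [ED ∥ CA ∩ DA ∥ EC]
2. C_y = 6  [ED ∥ CA ∩ DA ∥ EC]
   → C = (12, 6)
3. F_x = -2548/193  [A, C, F are collinear ∩ DF ⟂ AC]
4. F_y = -122/193  [A, C, F are collinear ∩ DF ⟂ AC]
   → F = (-2548/193, -122/193)
5. B_x = -3899/386  [B is the midpoint of FA]
6. B_y = 71/386  [B is the midpoint of FA]
   → B = (-3899/386, 71/386)

B = (-3899/386, 71/386)
C = (12, 6)
F = (-2548/193, -122/193)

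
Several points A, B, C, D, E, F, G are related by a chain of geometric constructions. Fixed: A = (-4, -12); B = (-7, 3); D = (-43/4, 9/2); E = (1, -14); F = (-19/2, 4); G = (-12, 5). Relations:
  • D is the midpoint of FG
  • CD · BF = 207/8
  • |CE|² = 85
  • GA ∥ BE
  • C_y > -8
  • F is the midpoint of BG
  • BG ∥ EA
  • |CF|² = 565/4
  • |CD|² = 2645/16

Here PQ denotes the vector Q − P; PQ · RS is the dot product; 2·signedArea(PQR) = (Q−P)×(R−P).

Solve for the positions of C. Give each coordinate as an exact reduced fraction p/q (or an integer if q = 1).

C = (-5, -7)

1. C_x = -5  [line 5/2·x + -1·y + 11/2 = 0 ∩ |CE|² = 85]
2. C_y = -7  [line 5/2·x + -1·y + 11/2 = 0 ∩ |CE|² = 85]
   → C = (-5, -7)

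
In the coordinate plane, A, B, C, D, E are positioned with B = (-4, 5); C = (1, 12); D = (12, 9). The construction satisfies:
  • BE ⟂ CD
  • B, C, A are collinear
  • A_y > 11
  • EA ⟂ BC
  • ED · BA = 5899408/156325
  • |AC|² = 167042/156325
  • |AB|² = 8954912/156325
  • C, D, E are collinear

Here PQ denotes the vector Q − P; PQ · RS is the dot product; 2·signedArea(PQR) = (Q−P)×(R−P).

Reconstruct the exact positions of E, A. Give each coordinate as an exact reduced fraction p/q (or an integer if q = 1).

1. E_x = -122/65  [C, D, E are collinear ∩ BE ⟂ CD]
2. E_y = 831/65  [C, D, E are collinear ∩ BE ⟂ CD]
   → E = (-122/65, 831/65)
3. A_x = 192/481  [B, C, A are collinear ∩ EA ⟂ BC]
4. A_y = 26837/2405  [B, C, A are collinear ∩ EA ⟂ BC]
   → A = (192/481, 26837/2405)

A = (192/481, 26837/2405)
E = (-122/65, 831/65)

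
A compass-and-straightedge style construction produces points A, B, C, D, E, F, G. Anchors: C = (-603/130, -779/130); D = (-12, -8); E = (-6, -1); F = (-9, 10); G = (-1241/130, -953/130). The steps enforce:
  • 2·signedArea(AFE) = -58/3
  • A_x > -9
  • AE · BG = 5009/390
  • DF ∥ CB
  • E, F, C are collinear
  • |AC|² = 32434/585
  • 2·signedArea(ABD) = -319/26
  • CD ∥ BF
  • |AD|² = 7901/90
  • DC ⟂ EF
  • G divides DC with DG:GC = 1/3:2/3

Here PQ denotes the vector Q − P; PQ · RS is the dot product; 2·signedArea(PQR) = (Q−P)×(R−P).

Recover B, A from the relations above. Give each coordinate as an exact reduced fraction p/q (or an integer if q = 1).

A = (-3191/390, 217/390)
B = (-213/130, 1561/130)

1. B_x = -213/130  [CD ∥ BF ∩ DF ∥ CB]
2. B_y = 1561/130  [CD ∥ BF ∩ DF ∥ CB]
   → B = (-213/130, 1561/130)
3. A_x = -3191/390  [2·signedArea(AFE) = -58/3 ∩ 2·signedArea(ABD) = -319/26]
4. A_y = 217/390  [2·signedArea(AFE) = -58/3 ∩ 2·signedArea(ABD) = -319/26]
   → A = (-3191/390, 217/390)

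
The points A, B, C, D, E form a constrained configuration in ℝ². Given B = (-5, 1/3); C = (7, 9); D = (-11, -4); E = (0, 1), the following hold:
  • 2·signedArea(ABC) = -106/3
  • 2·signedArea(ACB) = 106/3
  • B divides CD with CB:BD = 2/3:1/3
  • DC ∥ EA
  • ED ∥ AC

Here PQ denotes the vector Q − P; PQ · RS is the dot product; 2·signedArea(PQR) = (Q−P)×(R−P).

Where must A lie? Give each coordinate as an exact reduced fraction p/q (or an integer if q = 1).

1. A_x = 18  [ED ∥ AC ∩ DC ∥ EA]
2. A_y = 14  [ED ∥ AC ∩ DC ∥ EA]
   → A = (18, 14)

A = (18, 14)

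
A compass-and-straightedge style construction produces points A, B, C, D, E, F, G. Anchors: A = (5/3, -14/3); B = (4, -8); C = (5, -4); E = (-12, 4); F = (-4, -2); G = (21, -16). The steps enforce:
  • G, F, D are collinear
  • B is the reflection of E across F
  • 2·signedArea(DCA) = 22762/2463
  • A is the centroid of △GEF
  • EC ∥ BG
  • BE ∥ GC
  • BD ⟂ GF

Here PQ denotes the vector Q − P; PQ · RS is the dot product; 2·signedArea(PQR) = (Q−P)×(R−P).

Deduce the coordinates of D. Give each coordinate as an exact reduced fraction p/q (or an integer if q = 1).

1. D_x = 3816/821  [G, F, D are collinear ∩ BD ⟂ GF]
2. D_y = -5618/821  [G, F, D are collinear ∩ BD ⟂ GF]
   → D = (3816/821, -5618/821)

D = (3816/821, -5618/821)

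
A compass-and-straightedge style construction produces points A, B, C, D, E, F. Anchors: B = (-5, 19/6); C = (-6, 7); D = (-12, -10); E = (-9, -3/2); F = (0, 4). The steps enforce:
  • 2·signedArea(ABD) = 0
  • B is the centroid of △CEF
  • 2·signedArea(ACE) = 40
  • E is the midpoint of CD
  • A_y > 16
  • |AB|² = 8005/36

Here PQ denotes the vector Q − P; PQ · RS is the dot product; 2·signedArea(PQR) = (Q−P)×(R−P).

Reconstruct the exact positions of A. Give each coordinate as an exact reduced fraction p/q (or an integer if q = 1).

1. A_x = 2  [2·signedArea(ABD) = 0 ∩ 2·signedArea(ACE) = 40]
2. A_y = 49/3  [2·signedArea(ABD) = 0 ∩ 2·signedArea(ACE) = 40]
   → A = (2, 49/3)

A = (2, 49/3)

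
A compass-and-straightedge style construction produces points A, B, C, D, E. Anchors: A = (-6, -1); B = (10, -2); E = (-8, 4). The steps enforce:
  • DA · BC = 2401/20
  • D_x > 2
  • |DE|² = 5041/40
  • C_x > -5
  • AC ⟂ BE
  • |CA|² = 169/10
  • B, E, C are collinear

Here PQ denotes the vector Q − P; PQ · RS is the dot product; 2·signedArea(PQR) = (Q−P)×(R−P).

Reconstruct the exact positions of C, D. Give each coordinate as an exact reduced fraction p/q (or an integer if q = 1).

1. C_x = -47/10  [B, E, C are collinear ∩ AC ⟂ BE]
2. C_y = 29/10  [B, E, C are collinear ∩ AC ⟂ BE]
   → C = (-47/10, 29/10)
3. D_x = 53/20  [line 147/10·x + -49/10·y + -147/4 = 0 ∩ |DE|² = 5041/40]
4. D_y = 9/20  [line 147/10·x + -49/10·y + -147/4 = 0 ∩ |DE|² = 5041/40]
   → D = (53/20, 9/20)

C = (-47/10, 29/10)
D = (53/20, 9/20)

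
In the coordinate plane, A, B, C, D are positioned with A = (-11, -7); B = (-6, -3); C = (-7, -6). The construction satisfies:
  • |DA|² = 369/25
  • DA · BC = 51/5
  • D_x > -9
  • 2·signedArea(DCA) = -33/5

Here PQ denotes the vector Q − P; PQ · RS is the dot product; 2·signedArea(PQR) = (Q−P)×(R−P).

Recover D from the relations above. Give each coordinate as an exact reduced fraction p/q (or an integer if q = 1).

D = (-8, -23/5)

1. D_x = -8  [2·signedArea(DCA) = -33/5 ∩ DA · BC = 51/5]
2. D_y = -23/5  [2·signedArea(DCA) = -33/5 ∩ DA · BC = 51/5]
   → D = (-8, -23/5)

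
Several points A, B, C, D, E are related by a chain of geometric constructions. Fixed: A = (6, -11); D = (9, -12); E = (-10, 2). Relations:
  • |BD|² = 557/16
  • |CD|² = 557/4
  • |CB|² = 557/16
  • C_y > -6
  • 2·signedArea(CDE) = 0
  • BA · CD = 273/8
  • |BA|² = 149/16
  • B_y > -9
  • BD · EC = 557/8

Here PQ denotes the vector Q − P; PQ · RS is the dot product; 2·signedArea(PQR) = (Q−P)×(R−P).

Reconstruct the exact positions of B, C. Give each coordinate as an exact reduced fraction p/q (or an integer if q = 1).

1. C_x = -1/2  [line -14·x + -19·y + -102 = 0 ∩ |CD|² = 557/4]
2. C_y = -5  [line -14·x + -19·y + -102 = 0 ∩ |CD|² = 557/4]
   → C = (-1/2, -5)
3. B_x = 17/4  [line -19/2·x + 7·y + 799/8 = 0 ∩ |BD|² = 557/16]
4. B_y = -17/2  [line -19/2·x + 7·y + 799/8 = 0 ∩ |BD|² = 557/16]
   → B = (17/4, -17/2)

B = (17/4, -17/2)
C = (-1/2, -5)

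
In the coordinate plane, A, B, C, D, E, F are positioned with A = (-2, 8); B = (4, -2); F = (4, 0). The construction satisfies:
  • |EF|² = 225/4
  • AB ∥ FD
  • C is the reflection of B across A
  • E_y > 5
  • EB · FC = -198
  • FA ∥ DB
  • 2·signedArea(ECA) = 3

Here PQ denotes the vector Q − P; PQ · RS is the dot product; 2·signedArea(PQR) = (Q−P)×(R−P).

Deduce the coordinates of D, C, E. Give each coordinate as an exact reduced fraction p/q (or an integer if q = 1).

C = (-8, 18)
D = (10, -10)
E = (-1/2, 6)

1. D_x = 10  [FA ∥ DB ∩ AB ∥ FD]
2. D_y = -10  [FA ∥ DB ∩ AB ∥ FD]
   → D = (10, -10)
3. C_x = -8  [C is the reflection of B across A]
4. C_y = 18  [C is the reflection of B across A]
   → C = (-8, 18)
5. E_x = -1/2  [EB · FC = -198 ∩ 2·signedArea(ECA) = 3]
6. E_y = 6  [EB · FC = -198 ∩ 2·signedArea(ECA) = 3]
   → E = (-1/2, 6)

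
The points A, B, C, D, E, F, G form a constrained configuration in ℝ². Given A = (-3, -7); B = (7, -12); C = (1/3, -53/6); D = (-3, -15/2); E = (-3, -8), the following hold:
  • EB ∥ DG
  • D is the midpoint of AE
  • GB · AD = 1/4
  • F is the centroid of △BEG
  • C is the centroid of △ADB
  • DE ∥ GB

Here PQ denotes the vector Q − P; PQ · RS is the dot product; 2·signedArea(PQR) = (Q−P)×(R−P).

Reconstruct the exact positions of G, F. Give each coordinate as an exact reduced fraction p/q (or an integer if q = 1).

F = (11/3, -21/2)
G = (7, -23/2)

1. G_x = 7  [DE ∥ GB ∩ EB ∥ DG]
2. G_y = -23/2  [DE ∥ GB ∩ EB ∥ DG]
   → G = (7, -23/2)
3. F_x = 11/3  [F is the centroid of △BEG]
4. F_y = -21/2  [F is the centroid of △BEG]
   → F = (11/3, -21/2)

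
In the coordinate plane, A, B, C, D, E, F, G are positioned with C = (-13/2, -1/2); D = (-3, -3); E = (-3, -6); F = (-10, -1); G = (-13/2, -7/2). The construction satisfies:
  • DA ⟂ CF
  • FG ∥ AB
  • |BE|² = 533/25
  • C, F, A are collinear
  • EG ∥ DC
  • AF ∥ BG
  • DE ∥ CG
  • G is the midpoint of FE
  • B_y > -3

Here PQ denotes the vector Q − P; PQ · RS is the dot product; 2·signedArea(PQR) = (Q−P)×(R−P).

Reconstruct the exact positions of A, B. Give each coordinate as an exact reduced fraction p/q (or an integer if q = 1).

A = (-171/50, -3/50)
B = (2/25, -64/25)

1. A_x = -171/50  [C, F, A are collinear ∩ DA ⟂ CF]
2. A_y = -3/50  [C, F, A are collinear ∩ DA ⟂ CF]
   → A = (-171/50, -3/50)
3. B_x = 2/25  [AF ∥ BG ∩ FG ∥ AB]
4. B_y = -64/25  [AF ∥ BG ∩ FG ∥ AB]
   → B = (2/25, -64/25)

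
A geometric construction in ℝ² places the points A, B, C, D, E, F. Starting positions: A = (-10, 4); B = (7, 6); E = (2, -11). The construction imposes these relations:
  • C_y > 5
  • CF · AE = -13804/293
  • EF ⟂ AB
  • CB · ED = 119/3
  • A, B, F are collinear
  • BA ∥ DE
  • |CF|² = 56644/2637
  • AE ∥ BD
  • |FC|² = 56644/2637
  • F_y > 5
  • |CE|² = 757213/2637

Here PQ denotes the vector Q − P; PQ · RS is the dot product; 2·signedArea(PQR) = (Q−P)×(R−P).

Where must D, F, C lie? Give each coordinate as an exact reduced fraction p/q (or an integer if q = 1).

C = (4130/879, 5036/879)
D = (19, -9)
F = (28/293, 1520/293)

1. D_x = 19  [BA ∥ DE ∩ AE ∥ BD]
2. D_y = -9  [BA ∥ DE ∩ AE ∥ BD]
   → D = (19, -9)
3. F_x = 28/293  [A, B, F are collinear ∩ EF ⟂ AB]
4. F_y = 1520/293  [A, B, F are collinear ∩ EF ⟂ AB]
   → F = (28/293, 1520/293)
5. C_x = 4130/879  [CB · ED = 119/3 ∩ CF · AE = -13804/293]
6. C_y = 5036/879  [CB · ED = 119/3 ∩ CF · AE = -13804/293]
   → C = (4130/879, 5036/879)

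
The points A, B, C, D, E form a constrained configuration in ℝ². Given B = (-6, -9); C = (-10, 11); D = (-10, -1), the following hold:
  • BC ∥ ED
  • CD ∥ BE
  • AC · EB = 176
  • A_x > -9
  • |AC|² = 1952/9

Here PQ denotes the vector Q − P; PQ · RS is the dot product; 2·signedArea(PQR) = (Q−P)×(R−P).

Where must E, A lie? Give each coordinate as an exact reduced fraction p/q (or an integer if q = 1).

1. E_x = -6  [BC ∥ ED ∩ CD ∥ BE]
2. E_y = -21  [BC ∥ ED ∩ CD ∥ BE]
   → E = (-6, -21)
3. A_y = -11/3  [AC · EB = 176]
4. A_x = -26/3  [|AC|² = 1952/9]
   → A = (-26/3, -11/3)

A = (-26/3, -11/3)
E = (-6, -21)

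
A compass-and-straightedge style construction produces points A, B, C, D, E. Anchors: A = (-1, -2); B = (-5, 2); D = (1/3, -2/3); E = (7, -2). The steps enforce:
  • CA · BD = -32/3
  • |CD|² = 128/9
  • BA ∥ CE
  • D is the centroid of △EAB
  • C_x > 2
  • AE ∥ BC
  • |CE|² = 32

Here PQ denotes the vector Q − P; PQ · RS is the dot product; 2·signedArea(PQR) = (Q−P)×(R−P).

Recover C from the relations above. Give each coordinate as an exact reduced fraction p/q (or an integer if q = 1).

1. C_x = 3  [BA ∥ CE ∩ AE ∥ BC]
2. C_y = 2  [BA ∥ CE ∩ AE ∥ BC]
   → C = (3, 2)

C = (3, 2)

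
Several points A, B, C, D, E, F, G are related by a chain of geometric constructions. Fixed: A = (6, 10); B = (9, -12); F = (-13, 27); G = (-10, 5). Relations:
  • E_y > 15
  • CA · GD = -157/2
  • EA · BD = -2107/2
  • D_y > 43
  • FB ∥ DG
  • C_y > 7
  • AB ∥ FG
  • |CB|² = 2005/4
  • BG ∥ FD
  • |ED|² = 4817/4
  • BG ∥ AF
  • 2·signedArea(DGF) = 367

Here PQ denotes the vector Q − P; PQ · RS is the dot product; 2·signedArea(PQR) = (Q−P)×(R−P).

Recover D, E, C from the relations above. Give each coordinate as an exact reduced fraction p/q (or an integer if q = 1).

C = (-2, 15/2)
D = (-32, 44)
E = (-23/2, 16)

1. D_x = -32  [FB ∥ DG ∩ BG ∥ FD]
2. D_y = 44  [FB ∥ DG ∩ BG ∥ FD]
   → D = (-32, 44)
3. E_x = -23/2  [line 41·x + -56·y + 2735/2 = 0 ∩ |ED|² = 4817/4]
4. E_y = 16  [line 41·x + -56·y + 2735/2 = 0 ∩ |ED|² = 4817/4]
   → E = (-23/2, 16)
5. C_x = -2  [line 22·x + -39·y + 673/2 = 0 ∩ |CB|² = 2005/4]
6. C_y = 15/2  [line 22·x + -39·y + 673/2 = 0 ∩ |CB|² = 2005/4]
   → C = (-2, 15/2)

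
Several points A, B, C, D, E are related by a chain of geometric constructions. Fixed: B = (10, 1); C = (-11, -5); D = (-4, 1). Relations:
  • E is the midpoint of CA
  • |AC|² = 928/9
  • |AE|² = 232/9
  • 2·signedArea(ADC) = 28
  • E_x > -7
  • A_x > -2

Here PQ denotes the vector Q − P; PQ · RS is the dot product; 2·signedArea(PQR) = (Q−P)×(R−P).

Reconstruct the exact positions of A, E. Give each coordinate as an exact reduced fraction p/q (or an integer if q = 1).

1. A_x = -5/3  [line 6·x + -7·y + 3 = 0 ∩ |AC|² = 928/9]
2. A_y = -1  [line 6·x + -7·y + 3 = 0 ∩ |AC|² = 928/9]
   → A = (-5/3, -1)
3. E_x = -19/3  [E is the midpoint of CA]
4. E_y = -3  [E is the midpoint of CA]
   → E = (-19/3, -3)

A = (-5/3, -1)
E = (-19/3, -3)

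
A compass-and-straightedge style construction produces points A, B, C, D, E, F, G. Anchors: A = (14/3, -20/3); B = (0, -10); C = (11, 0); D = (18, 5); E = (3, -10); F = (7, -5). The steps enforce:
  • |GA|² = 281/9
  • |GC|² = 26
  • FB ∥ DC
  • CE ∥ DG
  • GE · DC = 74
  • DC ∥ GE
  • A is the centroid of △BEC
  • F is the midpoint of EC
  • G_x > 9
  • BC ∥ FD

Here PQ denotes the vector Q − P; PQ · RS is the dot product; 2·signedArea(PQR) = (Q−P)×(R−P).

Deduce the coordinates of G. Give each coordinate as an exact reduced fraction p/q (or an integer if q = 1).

1. G_x = 10  [DC ∥ GE ∩ CE ∥ DG]
2. G_y = -5  [DC ∥ GE ∩ CE ∥ DG]
   → G = (10, -5)

G = (10, -5)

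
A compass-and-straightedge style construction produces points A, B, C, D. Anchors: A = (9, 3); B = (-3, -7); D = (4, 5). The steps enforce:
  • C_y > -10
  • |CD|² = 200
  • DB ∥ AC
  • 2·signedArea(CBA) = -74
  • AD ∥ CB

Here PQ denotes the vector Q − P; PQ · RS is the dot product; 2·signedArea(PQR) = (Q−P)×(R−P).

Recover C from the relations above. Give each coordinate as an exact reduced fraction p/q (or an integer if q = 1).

C = (2, -9)

1. C_x = 2  [AD ∥ CB ∩ DB ∥ AC]
2. C_y = -9  [AD ∥ CB ∩ DB ∥ AC]
   → C = (2, -9)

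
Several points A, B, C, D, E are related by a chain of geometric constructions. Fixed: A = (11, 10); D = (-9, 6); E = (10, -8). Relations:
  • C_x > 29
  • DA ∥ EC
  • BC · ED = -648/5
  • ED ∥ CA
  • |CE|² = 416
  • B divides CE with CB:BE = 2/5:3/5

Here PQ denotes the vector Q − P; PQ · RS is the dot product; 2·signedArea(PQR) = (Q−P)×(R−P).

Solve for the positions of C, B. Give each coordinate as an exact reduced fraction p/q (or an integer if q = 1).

B = (22, -28/5)
C = (30, -4)

1. C_x = 30  [ED ∥ CA ∩ DA ∥ EC]
2. C_y = -4  [ED ∥ CA ∩ DA ∥ EC]
   → C = (30, -4)
3. B_x = 22  [B divides CE with CB:BE = 2/5:3/5]
4. B_y = -28/5  [B divides CE with CB:BE = 2/5:3/5]
   → B = (22, -28/5)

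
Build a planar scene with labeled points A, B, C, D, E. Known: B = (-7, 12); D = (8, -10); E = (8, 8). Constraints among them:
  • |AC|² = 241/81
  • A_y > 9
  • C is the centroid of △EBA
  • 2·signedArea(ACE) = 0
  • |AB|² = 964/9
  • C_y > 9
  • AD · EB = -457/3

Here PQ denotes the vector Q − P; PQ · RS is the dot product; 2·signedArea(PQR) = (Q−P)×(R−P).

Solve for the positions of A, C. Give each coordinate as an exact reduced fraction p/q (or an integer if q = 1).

A = (3, 28/3)
C = (4/3, 88/9)

1. A_x = 3  [line 15·x + -4·y + -23/3 = 0 ∩ |AB|² = 964/9]
2. A_y = 28/3  [line 15·x + -4·y + -23/3 = 0 ∩ |AB|² = 964/9]
   → A = (3, 28/3)
3. C_x = 4/3  [2·signedArea(ACE) = 0 ∩ C is the centroid of △EBA]
4. C_y = 88/9  [2·signedArea(ACE) = 0 ∩ C is the centroid of △EBA]
   → C = (4/3, 88/9)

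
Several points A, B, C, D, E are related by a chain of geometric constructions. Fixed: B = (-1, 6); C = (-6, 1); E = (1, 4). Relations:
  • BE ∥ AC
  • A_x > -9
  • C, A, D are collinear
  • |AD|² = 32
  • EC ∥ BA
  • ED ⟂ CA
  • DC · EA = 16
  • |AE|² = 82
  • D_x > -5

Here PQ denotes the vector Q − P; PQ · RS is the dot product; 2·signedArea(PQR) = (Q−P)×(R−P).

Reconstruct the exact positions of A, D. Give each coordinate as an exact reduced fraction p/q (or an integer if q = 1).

A = (-8, 3)
D = (-4, -1)

1. A_x = -8  [BE ∥ AC ∩ EC ∥ BA]
2. A_y = 3  [BE ∥ AC ∩ EC ∥ BA]
   → A = (-8, 3)
3. D_x = -4  [C, A, D are collinear ∩ ED ⟂ CA]
4. D_y = -1  [C, A, D are collinear ∩ ED ⟂ CA]
   → D = (-4, -1)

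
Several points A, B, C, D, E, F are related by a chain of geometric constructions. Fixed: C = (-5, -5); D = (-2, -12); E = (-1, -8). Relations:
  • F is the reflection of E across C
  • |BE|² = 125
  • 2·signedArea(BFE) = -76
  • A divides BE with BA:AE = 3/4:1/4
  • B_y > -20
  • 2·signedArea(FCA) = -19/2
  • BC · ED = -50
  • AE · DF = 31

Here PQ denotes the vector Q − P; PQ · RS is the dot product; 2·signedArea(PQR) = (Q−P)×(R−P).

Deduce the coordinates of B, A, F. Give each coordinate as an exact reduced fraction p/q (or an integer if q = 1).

A = (-1/2, -43/4)
B = (1, -19)
F = (-9, -2)

1. F_x = -9  [F is the reflection of E across C]
2. F_y = -2  [F is the reflection of E across C]
   → F = (-9, -2)
3. B_x = 1  [BC · ED = -50 ∩ 2·signedArea(BFE) = -76]
4. B_y = -19  [BC · ED = -50 ∩ 2·signedArea(BFE) = -76]
   → B = (1, -19)
5. A_x = -1/2  [A divides BE with BA:AE = 3/4:1/4]
6. A_y = -43/4  [A divides BE with BA:AE = 3/4:1/4]
   → A = (-1/2, -43/4)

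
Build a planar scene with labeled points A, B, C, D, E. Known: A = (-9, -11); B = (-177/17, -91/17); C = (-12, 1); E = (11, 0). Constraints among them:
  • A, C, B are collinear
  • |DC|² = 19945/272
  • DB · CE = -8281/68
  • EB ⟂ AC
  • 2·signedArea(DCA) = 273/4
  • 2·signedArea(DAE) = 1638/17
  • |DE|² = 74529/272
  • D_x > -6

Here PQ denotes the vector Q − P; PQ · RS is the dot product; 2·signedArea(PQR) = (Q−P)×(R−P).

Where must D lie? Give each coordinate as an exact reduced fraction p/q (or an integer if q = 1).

1. D_x = -86/17  [2·signedArea(DAE) = 1638/17 ∩ DB · CE = -8281/68]
2. D_y = -273/68  [2·signedArea(DAE) = 1638/17 ∩ DB · CE = -8281/68]
   → D = (-86/17, -273/68)

D = (-86/17, -273/68)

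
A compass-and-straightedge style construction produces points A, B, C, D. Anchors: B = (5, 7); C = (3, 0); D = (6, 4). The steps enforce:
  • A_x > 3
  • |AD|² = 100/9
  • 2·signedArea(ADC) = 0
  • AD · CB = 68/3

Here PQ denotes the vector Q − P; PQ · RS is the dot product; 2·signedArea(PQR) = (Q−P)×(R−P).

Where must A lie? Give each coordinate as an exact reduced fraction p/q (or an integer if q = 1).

1. A_x = 4  [2·signedArea(ADC) = 0 ∩ AD · CB = 68/3]
2. A_y = 4/3  [2·signedArea(ADC) = 0 ∩ AD · CB = 68/3]
   → A = (4, 4/3)

A = (4, 4/3)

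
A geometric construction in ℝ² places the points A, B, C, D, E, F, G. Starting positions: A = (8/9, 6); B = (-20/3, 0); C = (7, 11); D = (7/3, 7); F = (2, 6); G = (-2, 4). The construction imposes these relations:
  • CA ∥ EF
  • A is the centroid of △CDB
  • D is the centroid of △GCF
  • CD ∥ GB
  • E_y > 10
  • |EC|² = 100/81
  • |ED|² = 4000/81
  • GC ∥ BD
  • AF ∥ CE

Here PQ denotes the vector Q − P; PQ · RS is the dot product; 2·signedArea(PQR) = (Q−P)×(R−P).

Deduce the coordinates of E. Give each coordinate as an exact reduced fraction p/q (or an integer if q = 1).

1. E_x = 73/9  [CA ∥ EF ∩ AF ∥ CE]
2. E_y = 11  [CA ∥ EF ∩ AF ∥ CE]
   → E = (73/9, 11)

E = (73/9, 11)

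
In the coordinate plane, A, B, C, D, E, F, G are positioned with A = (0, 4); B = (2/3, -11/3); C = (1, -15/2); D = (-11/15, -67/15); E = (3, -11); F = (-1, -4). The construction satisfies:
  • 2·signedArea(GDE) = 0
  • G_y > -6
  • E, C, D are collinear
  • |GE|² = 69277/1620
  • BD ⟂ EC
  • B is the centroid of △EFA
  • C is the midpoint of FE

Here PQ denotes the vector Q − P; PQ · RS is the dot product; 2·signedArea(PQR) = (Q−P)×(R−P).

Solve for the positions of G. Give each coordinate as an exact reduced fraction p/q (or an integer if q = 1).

G = (-11/45, -479/90)

1. G_x = -11/45  [line 98/15·x + 56/15·y + 322/15 = 0 ∩ |GE|² = 69277/1620]
2. G_y = -479/90  [line 98/15·x + 56/15·y + 322/15 = 0 ∩ |GE|² = 69277/1620]
   → G = (-11/45, -479/90)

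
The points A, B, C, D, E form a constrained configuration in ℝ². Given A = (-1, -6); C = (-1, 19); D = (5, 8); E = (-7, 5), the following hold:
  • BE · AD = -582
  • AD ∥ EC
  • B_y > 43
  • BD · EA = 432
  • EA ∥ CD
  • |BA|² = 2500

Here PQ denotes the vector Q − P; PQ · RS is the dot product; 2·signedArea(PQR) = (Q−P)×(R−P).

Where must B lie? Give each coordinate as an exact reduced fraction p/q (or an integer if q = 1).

B = (-1, 44)

1. B_x = -1  [BE · AD = -582 ∩ BD · EA = 432]
2. B_y = 44  [BE · AD = -582 ∩ BD · EA = 432]
   → B = (-1, 44)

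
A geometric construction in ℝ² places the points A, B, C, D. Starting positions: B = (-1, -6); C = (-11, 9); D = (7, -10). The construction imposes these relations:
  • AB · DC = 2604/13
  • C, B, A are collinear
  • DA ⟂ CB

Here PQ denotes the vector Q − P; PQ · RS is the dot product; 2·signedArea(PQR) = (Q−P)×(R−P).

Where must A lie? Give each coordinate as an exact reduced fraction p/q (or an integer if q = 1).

A = (43/13, -162/13)

1. A_x = 43/13  [C, B, A are collinear ∩ DA ⟂ CB]
2. A_y = -162/13  [C, B, A are collinear ∩ DA ⟂ CB]
   → A = (43/13, -162/13)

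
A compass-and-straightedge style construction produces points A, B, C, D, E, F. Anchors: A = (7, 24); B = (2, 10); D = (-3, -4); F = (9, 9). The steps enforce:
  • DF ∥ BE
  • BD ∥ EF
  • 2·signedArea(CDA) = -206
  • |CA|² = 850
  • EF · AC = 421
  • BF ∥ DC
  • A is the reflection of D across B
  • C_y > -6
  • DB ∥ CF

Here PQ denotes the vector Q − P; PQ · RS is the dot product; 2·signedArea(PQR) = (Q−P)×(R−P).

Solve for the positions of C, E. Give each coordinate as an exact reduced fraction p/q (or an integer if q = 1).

C = (4, -5)
E = (14, 23)

1. C_x = 4  [DB ∥ CF ∩ BF ∥ DC]
2. C_y = -5  [DB ∥ CF ∩ BF ∥ DC]
   → C = (4, -5)
3. E_x = 14  [BD ∥ EF ∩ DF ∥ BE]
4. E_y = 23  [BD ∥ EF ∩ DF ∥ BE]
   → E = (14, 23)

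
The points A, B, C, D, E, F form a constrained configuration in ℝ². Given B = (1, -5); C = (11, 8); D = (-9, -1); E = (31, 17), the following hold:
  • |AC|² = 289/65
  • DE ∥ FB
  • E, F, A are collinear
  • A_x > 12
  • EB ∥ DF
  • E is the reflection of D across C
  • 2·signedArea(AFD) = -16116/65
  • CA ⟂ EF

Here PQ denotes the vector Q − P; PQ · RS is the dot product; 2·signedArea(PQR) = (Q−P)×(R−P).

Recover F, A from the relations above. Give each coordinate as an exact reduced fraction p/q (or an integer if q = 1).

A = (783/65, 401/65)
F = (-39, -23)

1. F_x = -39  [DE ∥ FB ∩ EB ∥ DF]
2. F_y = -23  [DE ∥ FB ∩ EB ∥ DF]
   → F = (-39, -23)
3. A_x = 783/65  [E, F, A are collinear ∩ CA ⟂ EF]
4. A_y = 401/65  [E, F, A are collinear ∩ CA ⟂ EF]
   → A = (783/65, 401/65)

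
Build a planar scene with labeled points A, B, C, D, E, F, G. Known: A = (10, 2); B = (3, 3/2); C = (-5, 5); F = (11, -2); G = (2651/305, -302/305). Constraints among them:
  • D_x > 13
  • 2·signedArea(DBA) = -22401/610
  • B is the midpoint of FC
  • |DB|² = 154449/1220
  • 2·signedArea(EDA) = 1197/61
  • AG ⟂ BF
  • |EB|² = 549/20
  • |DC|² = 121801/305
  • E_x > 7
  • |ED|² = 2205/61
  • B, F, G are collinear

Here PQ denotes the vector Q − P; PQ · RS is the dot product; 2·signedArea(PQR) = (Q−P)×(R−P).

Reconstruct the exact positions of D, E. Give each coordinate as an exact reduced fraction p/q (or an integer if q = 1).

1. D_x = 4059/305  [line -1/2·x + 7·y + 16911/610 = 0 ∩ |DC|² = 121801/305]
2. D_y = -918/305  [line -1/2·x + 7·y + 16911/610 = 0 ∩ |DC|² = 121801/305]
   → D = (4059/305, -918/305)
3. E_x = 39/5  [line -1528/305·x + -1009/305·y + 11313/305 = 0 ∩ |EB|² = 549/20]
4. E_y = -3/5  [line -1528/305·x + -1009/305·y + 11313/305 = 0 ∩ |EB|² = 549/20]
   → E = (39/5, -3/5)

D = (4059/305, -918/305)
E = (39/5, -3/5)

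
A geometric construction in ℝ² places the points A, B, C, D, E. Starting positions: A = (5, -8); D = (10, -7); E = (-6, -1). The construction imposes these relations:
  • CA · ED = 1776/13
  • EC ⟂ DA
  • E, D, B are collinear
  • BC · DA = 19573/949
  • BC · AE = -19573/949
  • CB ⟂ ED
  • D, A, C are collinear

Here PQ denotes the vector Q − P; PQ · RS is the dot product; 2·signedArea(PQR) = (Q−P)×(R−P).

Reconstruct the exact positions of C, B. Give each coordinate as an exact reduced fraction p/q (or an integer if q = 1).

1. C_x = -55/13  [D, A, C are collinear ∩ EC ⟂ DA]
2. C_y = -128/13  [D, A, C are collinear ∩ EC ⟂ DA]
   → C = (-55/13, -128/13)
3. B_x = -1462/949  [E, D, B are collinear ∩ CB ⟂ ED]
4. B_y = -2536/949  [E, D, B are collinear ∩ CB ⟂ ED]
   → B = (-1462/949, -2536/949)

B = (-1462/949, -2536/949)
C = (-55/13, -128/13)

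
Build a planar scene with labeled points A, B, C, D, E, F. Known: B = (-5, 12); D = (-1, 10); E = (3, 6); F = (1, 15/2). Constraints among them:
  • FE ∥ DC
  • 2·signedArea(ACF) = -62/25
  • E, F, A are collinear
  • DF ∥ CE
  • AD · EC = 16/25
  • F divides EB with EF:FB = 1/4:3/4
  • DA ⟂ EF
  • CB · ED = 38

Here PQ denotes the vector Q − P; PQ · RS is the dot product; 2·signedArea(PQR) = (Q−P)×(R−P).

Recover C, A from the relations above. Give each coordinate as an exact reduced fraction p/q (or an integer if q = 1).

1. C_x = 1  [DF ∥ CE ∩ FE ∥ DC]
2. C_y = 17/2  [DF ∥ CE ∩ FE ∥ DC]
   → C = (1, 17/2)
3. A_x = -37/25  [E, F, A are collinear ∩ DA ⟂ EF]
4. A_y = 234/25  [E, F, A are collinear ∩ DA ⟂ EF]
   → A = (-37/25, 234/25)

A = (-37/25, 234/25)
C = (1, 17/2)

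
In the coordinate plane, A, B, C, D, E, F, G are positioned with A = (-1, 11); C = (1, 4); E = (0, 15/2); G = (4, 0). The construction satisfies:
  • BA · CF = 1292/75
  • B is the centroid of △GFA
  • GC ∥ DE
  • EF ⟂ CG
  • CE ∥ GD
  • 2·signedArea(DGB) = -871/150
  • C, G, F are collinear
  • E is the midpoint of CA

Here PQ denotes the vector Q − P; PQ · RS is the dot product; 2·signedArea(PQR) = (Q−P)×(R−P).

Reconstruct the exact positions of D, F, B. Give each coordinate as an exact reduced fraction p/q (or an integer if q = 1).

1. D_x = 3  [GC ∥ DE ∩ CE ∥ GD]
2. D_y = 7/2  [GC ∥ DE ∩ CE ∥ GD]
   → D = (3, 7/2)
3. F_x = -26/25  [C, G, F are collinear ∩ EF ⟂ CG]
4. F_y = 168/25  [C, G, F are collinear ∩ EF ⟂ CG]
   → F = (-26/25, 168/25)
5. B_x = 49/75  [B is the centroid of △GFA]
6. B_y = 443/75  [B is the centroid of △GFA]
   → B = (49/75, 443/75)

B = (49/75, 443/75)
D = (3, 7/2)
F = (-26/25, 168/25)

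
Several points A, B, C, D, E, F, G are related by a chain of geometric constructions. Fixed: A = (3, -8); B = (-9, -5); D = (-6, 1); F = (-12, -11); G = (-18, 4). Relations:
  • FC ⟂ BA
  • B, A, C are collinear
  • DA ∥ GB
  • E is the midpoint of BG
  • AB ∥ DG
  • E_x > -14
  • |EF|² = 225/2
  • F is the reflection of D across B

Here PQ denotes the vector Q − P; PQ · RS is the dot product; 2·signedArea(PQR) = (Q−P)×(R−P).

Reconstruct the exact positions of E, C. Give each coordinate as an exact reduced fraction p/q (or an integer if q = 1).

C = (-177/17, -79/17)
E = (-27/2, -1/2)

1. E_x = -27/2  [E is the midpoint of BG]
2. E_y = -1/2  [E is the midpoint of BG]
   → E = (-27/2, -1/2)
3. C_x = -177/17  [B, A, C are collinear ∩ FC ⟂ BA]
4. C_y = -79/17  [B, A, C are collinear ∩ FC ⟂ BA]
   → C = (-177/17, -79/17)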